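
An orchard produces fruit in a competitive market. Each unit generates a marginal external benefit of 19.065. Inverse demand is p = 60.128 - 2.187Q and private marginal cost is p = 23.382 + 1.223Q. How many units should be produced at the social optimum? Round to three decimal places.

Q* = 16.367

Social marginal cost = private MC − MEB = 4.317 + 1.223Q.
Set SMC = demand: 4.317 + 1.223Q = 60.128 - 2.187Q → Q* = 16.3669.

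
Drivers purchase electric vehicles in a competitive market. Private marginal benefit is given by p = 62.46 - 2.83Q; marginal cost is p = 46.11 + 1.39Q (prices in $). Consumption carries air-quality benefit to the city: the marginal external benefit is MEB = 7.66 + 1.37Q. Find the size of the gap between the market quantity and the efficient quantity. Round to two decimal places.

Market equilibrium (private): 46.11 + 1.39Q = 62.46 - 2.83Q → Q_m = 3.8744.
Social marginal benefit = demand + MEB = 70.12 - 1.46Q.
Set SMB = MC: 70.12 - 1.46Q = 46.11 + 1.39Q → Q* = 8.4246.
Gap = |3.8744 − 8.4246| = 4.5502.

4.55 units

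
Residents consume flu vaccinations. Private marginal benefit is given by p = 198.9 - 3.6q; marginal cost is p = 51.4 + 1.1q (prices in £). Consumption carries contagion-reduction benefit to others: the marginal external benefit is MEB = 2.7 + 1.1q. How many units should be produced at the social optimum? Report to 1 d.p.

Social marginal benefit = demand + MEB = 201.6 - 2.5q.
Set SMB = MC: 201.6 - 2.5q = 51.4 + 1.1q → q* = 41.7222.

q* = 41.7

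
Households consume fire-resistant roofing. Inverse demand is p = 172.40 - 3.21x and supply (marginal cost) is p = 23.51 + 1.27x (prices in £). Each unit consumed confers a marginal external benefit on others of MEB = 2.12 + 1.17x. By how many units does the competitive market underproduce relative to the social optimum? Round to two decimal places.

12.39 units

Market equilibrium (private): 23.51 + 1.27x = 172.40 - 3.21x → x_m = 33.2344.
Social marginal benefit = demand + MEB = 174.52 - 2.04x.
Set SMB = MC: 174.52 - 2.04x = 23.51 + 1.27x → x* = 45.6224.
Gap = |33.2344 − 45.6224| = 12.3880.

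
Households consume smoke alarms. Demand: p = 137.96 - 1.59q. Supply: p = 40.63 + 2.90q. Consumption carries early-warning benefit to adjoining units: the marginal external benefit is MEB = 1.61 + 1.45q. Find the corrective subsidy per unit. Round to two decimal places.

subsidy = 48.80 per unit

Social marginal benefit = demand + MEB = 139.57 - 0.14q.
Set SMB = MC: 139.57 - 0.14q = 40.63 + 2.90q → q* = 32.5461.
The Pigouvian subsidy equals MEB at q*: 1.61 + 1.45×32.5461 = 48.8018.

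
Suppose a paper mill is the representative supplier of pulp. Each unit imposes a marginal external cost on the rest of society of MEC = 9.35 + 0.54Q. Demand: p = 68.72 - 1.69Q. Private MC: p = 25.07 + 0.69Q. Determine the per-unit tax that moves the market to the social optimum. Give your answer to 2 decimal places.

Social marginal cost = private MC + MEC = 34.42 + 1.23Q.
Set SMC = demand: 34.42 + 1.23Q = 68.72 - 1.69Q → Q* = 11.7466.
The Pigouvian tax equals MEC at Q*: 9.35 + 0.54×11.7466 = 15.6932.

tax = 15.69 per unit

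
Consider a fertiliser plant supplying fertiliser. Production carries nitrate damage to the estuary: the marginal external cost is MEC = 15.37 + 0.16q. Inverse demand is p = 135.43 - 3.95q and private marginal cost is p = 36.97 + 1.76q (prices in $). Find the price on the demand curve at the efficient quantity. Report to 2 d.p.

P = $79.52

Social marginal cost = private MC + MEC = 52.34 + 1.92q.
Set SMC = demand: 52.34 + 1.92q = 135.43 - 3.95q → q* = 14.1550.
Consumer price on the demand curve at q*: 135.43 − 3.95×14.1550 = 79.5178.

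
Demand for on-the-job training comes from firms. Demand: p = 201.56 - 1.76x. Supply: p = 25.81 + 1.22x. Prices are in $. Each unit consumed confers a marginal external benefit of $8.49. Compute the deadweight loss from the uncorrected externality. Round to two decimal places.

DWL = $12.09

Market equilibrium (private): 25.81 + 1.22x = 201.56 - 1.76x → x_m = 58.9765.
Social marginal benefit = demand + MEB = 210.05 - 1.76x.
Set SMB = MC: 210.05 - 1.76x = 25.81 + 1.22x → x* = 61.8255.
Between x* and x_m the wedge SMB − MC runs linearly from 0 to MEB(x_m), so the loss is a triangle.
DWL = ½ × 2.8490 × 8.4900 = 12.0940.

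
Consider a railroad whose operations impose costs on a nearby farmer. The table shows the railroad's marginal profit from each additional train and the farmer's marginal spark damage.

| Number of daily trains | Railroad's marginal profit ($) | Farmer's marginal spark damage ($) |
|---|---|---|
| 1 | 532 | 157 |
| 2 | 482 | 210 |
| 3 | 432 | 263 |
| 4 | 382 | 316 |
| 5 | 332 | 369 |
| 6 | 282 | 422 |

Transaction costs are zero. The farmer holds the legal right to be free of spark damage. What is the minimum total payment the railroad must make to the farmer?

$946

Efficient level: marginal profit ≥ marginal spark damage through level 4, so k* = 4.
With the farmer holding the right, the railroad must at least compensate total damage at k*: 157 + 210 + 263 + 316 = 946.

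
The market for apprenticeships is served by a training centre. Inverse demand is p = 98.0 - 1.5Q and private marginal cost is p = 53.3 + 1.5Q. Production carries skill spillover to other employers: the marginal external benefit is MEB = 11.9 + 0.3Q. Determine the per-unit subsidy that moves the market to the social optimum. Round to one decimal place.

subsidy = 18.2 per unit

Social marginal cost = private MC − MEB = 41.4 + 1.2Q.
Set SMC = demand: 41.4 + 1.2Q = 98.0 - 1.5Q → Q* = 20.9630.
The Pigouvian subsidy equals MEB at Q*: 11.9 + 0.3×20.9630 = 18.1889.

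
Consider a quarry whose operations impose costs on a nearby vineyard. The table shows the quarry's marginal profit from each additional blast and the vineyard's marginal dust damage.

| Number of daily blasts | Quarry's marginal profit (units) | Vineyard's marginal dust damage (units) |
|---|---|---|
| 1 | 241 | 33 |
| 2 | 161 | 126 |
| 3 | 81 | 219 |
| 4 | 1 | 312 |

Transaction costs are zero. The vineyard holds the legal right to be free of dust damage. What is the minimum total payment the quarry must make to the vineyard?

159

Efficient level: marginal profit ≥ marginal dust damage through level 2, so k* = 2.
With the vineyard holding the right, the quarry must at least compensate total damage at k*: 33 + 126 = 159.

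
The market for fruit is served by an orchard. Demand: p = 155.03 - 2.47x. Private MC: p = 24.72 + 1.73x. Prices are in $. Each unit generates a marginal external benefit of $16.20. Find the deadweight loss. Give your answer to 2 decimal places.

Market equilibrium (private): 24.72 + 1.73x = 155.03 - 2.47x → x_m = 31.0262.
Social marginal cost = private MC − MEB = 8.52 + 1.73x.
Set SMC = demand: 8.52 + 1.73x = 155.03 - 2.47x → x* = 34.8833.
Between x* and x_m the wedge demand − SMC runs linearly from 0 to MEB(x_m), so the loss is a triangle.
DWL = ½ × 3.8571 × 16.2000 = 31.2425.

DWL = $31.24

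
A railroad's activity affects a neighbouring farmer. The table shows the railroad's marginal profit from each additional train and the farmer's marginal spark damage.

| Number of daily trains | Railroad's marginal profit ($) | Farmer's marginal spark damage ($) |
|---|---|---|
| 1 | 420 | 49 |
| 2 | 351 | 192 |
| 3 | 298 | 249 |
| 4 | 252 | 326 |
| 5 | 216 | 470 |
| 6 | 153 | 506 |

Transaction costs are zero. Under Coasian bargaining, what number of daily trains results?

3

Bargaining reaches the level where marginal profit last exceeds marginal spark damage.
That holds through level 3 (298 ≥ 249) but not at 4 (252 < 326).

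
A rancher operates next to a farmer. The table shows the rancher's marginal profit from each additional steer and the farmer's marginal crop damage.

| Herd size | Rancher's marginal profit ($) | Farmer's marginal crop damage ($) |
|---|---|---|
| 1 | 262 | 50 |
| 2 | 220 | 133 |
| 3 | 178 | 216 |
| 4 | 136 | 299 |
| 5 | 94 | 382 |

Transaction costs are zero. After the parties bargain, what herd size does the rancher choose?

2

Bargaining reaches the level where marginal profit last exceeds marginal crop damage.
That holds through level 2 (220 ≥ 133) but not at 3 (178 < 216).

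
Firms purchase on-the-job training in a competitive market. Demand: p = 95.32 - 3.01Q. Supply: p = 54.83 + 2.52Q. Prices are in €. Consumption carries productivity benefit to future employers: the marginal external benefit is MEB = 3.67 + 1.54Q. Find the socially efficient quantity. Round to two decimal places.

Q* = 11.07

Social marginal benefit = demand + MEB = 98.99 - 1.47Q.
Set SMB = MC: 98.99 - 1.47Q = 54.83 + 2.52Q → Q* = 11.0677.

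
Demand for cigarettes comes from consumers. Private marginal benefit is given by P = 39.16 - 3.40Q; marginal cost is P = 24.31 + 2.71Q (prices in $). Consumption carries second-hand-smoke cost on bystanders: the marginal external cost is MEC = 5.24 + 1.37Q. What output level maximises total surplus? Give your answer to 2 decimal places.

Social marginal benefit = demand − MEC = 33.92 - 4.77Q.
Set SMB = MC: 33.92 - 4.77Q = 24.31 + 2.71Q → Q* = 1.2848.

Q* = 1.28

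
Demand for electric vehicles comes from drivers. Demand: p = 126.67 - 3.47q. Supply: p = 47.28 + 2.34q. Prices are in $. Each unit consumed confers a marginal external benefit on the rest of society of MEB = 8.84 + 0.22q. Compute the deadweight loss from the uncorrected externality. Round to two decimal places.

Market equilibrium (private): 47.28 + 2.34q = 126.67 - 3.47q → q_m = 13.6644.
Social marginal benefit = demand + MEB = 135.51 - 3.25q.
Set SMB = MC: 135.51 - 3.25q = 47.28 + 2.34q → q* = 15.7835.
The welfare-loss triangle has base |q_m − q*| and height MEB(q_m) (the vertical gap between SMB and MC is zero at q* and MEB at q_m).
DWL = ½ × 2.1191 × 11.8462 = 12.5516.

DWL = $12.55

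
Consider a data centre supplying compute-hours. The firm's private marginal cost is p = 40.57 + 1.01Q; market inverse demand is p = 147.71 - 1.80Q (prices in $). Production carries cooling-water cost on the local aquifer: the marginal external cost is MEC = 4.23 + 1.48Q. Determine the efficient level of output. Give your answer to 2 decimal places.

Social marginal cost = private MC + MEC = 44.80 + 2.49Q.
Set SMC = demand: 44.80 + 2.49Q = 147.71 - 1.80Q → Q* = 23.9883.

Q* = 23.99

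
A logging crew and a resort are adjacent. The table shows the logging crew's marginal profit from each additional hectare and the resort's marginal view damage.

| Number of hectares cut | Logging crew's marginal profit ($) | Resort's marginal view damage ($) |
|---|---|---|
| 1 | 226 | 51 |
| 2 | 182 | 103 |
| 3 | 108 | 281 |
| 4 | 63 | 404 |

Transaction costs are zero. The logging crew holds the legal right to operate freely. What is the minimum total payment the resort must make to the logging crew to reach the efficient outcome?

$171

Left alone the logging crew would choose level 4 (marginal profit stays positive).
Efficient level: k* = 2 (marginal profit ≥ marginal view damage through 2).
The resort must at least cover the logging crew's forgone profit from cutting 4→2: 108 + 63 = 171.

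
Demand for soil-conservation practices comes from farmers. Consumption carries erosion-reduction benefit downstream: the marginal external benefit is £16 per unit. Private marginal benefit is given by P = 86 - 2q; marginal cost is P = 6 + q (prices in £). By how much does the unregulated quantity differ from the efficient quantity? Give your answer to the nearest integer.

5 units

Market equilibrium (private): 6 + q = 86 - 2q → q_m = 26.6667.
Social marginal benefit = demand + MEB = 102 - 2q.
Set SMB = MC: 102 - 2q = 6 + q → q* = 32.0000.
Gap = |26.6667 − 32.0000| = 5.3333.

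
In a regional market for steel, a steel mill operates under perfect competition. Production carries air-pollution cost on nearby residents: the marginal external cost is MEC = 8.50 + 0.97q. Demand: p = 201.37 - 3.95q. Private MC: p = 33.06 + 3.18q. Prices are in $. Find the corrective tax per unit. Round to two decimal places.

tax = $27.64 per unit

Social marginal cost = private MC + MEC = 41.56 + 4.15q.
Set SMC = demand: 41.56 + 4.15q = 201.37 - 3.95q → q* = 19.7296.
The Pigouvian tax equals MEC at q*: 8.50 + 0.97×19.7296 = 27.6377.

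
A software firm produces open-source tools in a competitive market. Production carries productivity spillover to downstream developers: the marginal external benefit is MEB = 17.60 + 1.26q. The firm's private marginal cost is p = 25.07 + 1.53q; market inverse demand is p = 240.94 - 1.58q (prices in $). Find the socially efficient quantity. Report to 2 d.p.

q* = 126.20

Social marginal cost = private MC − MEB = 7.47 + 0.27q.
Set SMC = demand: 7.47 + 0.27q = 240.94 - 1.58q → q* = 126.2000.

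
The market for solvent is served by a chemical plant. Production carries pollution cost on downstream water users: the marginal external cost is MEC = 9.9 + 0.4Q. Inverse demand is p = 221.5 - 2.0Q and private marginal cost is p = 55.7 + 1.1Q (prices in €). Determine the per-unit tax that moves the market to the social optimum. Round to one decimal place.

tax = €27.7 per unit

Social marginal cost = private MC + MEC = 65.6 + 1.5Q.
Set SMC = demand: 65.6 + 1.5Q = 221.5 - 2.0Q → Q* = 44.5429.
The Pigouvian tax equals MEC at Q*: 9.9 + 0.4×44.5429 = 27.7172.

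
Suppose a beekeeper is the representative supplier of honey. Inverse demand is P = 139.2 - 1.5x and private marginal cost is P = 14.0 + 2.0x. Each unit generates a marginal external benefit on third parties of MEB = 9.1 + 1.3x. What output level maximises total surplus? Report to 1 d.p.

x* = 61.0

Social marginal cost = private MC − MEB = 4.9 + 0.7x.
Set SMC = demand: 4.9 + 0.7x = 139.2 - 1.5x → x* = 61.0455.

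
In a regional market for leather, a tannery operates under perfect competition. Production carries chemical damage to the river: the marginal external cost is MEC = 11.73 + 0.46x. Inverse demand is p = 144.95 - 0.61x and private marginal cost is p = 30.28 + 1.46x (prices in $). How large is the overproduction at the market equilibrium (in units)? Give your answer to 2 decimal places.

Market equilibrium (private): 30.28 + 1.46x = 144.95 - 0.61x → x_m = 55.3961.
Social marginal cost = private MC + MEC = 42.01 + 1.92x.
Set SMC = demand: 42.01 + 1.92x = 144.95 - 0.61x → x* = 40.6877.
Gap = |55.3961 − 40.6877| = 14.7084.

14.71 units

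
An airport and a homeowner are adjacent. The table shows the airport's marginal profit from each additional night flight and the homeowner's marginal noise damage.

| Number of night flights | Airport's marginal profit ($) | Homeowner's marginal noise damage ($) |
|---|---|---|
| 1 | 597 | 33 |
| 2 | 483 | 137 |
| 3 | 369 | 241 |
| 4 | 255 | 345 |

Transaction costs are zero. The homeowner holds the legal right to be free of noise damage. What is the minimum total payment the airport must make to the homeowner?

Efficient level: marginal profit ≥ marginal noise damage through level 3, so k* = 3.
With the homeowner holding the right, the airport must at least compensate total damage at k*: 33 + 137 + 241 = 411.

$411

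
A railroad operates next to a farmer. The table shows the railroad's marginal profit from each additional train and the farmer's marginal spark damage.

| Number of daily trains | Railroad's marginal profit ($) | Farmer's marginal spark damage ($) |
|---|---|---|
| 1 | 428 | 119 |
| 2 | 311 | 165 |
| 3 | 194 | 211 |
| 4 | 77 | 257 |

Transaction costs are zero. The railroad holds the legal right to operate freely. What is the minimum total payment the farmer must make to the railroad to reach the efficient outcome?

Left alone the railroad would choose level 4 (marginal profit stays positive).
Efficient level: k* = 2 (marginal profit ≥ marginal spark damage through 2).
The farmer must at least cover the railroad's forgone profit from cutting 4→2: 194 + 77 = 271.

$271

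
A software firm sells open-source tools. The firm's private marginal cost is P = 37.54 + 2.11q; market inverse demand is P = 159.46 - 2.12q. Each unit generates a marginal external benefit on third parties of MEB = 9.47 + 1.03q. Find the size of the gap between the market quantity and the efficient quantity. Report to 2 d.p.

12.24 units

Market equilibrium (private): 37.54 + 2.11q = 159.46 - 2.12q → q_m = 28.8227.
Social marginal cost = private MC − MEB = 28.07 + 1.08q.
Set SMC = demand: 28.07 + 1.08q = 159.46 - 2.12q → q* = 41.0594.
Gap = |28.8227 − 41.0594| = 12.2367.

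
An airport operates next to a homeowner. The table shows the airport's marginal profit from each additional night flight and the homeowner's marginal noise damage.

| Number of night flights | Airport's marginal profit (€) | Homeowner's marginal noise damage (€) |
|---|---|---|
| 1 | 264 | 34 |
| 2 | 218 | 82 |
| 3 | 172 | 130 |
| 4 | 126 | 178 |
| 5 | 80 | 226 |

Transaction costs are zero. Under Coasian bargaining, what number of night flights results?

3

Bargaining reaches the level where marginal profit last exceeds marginal noise damage.
That holds through level 3 (172 ≥ 130) but not at 4 (126 < 178).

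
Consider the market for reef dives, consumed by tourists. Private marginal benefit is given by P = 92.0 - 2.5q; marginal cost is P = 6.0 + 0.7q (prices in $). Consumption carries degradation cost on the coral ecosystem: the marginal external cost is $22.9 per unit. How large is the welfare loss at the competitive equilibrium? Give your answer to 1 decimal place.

Market equilibrium (private): 6.0 + 0.7q = 92.0 - 2.5q → q_m = 26.8750.
Social marginal benefit = demand − MEC = 69.1 - 2.5q.
Set SMB = MC: 69.1 - 2.5q = 6.0 + 0.7q → q* = 19.7188.
The welfare-loss triangle has base |q_m − q*| and height MEC(q_m) (the vertical gap between SMB and MC is zero at q* and MEC at q_m).
DWL = ½ × 7.1562 × 22.9000 = 81.9385.

DWL = $81.9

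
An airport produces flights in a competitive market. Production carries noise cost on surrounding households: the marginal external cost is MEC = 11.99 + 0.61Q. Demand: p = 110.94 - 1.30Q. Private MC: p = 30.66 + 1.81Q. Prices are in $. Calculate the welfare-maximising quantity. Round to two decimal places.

Q* = 18.36

Social marginal cost = private MC + MEC = 42.65 + 2.42Q.
Set SMC = demand: 42.65 + 2.42Q = 110.94 - 1.30Q → Q* = 18.3575.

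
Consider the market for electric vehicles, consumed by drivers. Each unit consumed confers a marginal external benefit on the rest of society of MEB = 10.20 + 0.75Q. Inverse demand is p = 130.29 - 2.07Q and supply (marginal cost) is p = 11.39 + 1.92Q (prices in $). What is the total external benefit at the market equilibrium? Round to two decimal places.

$636.96

Market equilibrium (private): 11.39 + 1.92Q = 130.29 - 2.07Q → Q_m = 29.7995.
Total external benefit = ∫₀^{Q_m} (10.20 + 0.75Q) dQ = 10.20×29.7995 + ½×0.75×29.7995² = 636.9587.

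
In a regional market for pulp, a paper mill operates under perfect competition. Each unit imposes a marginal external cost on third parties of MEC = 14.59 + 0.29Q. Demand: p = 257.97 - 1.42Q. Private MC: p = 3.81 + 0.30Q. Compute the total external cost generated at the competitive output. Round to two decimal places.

5322.03

Market equilibrium (private): 3.81 + 0.30Q = 257.97 - 1.42Q → Q_m = 147.7674.
Total external cost = ∫₀^{Q_m} (14.59 + 0.29Q) dQ = 14.59×147.7674 + ½×0.29×147.7674² = 5322.0310.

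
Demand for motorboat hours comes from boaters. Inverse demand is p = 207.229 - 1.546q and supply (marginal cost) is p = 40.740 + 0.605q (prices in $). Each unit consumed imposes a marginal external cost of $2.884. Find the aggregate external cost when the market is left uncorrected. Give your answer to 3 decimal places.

Market equilibrium (private): 40.740 + 0.605q = 207.229 - 1.546q → q_m = 77.4007.
Total external cost = MEC × q_m = 2.884 × 77.4007 = 223.2236.

$223.224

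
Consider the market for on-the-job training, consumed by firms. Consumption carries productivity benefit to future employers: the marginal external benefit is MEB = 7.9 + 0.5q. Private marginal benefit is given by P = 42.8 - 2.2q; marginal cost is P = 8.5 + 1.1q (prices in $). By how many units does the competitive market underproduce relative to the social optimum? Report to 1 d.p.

Market equilibrium (private): 8.5 + 1.1q = 42.8 - 2.2q → q_m = 10.3939.
Social marginal benefit = demand + MEB = 50.7 - 1.7q.
Set SMB = MC: 50.7 - 1.7q = 8.5 + 1.1q → q* = 15.0714.
Gap = |10.3939 − 15.0714| = 4.6775.

4.7 units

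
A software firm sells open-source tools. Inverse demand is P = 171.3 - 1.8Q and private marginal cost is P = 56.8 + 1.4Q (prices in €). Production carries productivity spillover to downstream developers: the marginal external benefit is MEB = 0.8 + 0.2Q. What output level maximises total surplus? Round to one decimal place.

Social marginal cost = private MC − MEB = 56.0 + 1.2Q.
Set SMC = demand: 56.0 + 1.2Q = 171.3 - 1.8Q → Q* = 38.4333.

Q* = 38.4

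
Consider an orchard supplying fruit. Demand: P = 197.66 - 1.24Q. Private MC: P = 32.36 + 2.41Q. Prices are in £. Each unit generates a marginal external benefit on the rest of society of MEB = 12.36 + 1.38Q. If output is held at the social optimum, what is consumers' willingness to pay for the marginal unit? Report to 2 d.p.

Social marginal cost = private MC − MEB = 20.00 + 1.03Q.
Set SMC = demand: 20.00 + 1.03Q = 197.66 - 1.24Q → Q* = 78.2643.
Consumer price on the demand curve at Q*: 197.66 − 1.24×78.2643 = 100.6123.

P = £100.61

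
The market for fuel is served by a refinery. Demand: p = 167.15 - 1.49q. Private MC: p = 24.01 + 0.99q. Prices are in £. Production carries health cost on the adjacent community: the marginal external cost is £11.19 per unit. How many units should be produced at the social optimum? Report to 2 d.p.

Social marginal cost = private MC + MEC = 35.20 + 0.99q.
Set SMC = demand: 35.20 + 0.99q = 167.15 - 1.49q → q* = 53.2056.

q* = 53.21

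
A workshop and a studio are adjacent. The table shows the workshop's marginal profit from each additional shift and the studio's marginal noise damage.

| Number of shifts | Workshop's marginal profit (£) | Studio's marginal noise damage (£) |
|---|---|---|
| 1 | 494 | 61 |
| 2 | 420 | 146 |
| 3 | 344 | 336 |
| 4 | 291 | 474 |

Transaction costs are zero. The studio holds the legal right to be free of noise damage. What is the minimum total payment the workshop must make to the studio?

Efficient level: marginal profit ≥ marginal noise damage through level 3, so k* = 3.
With the studio holding the right, the workshop must at least compensate total damage at k*: 61 + 146 + 336 = 543.

£543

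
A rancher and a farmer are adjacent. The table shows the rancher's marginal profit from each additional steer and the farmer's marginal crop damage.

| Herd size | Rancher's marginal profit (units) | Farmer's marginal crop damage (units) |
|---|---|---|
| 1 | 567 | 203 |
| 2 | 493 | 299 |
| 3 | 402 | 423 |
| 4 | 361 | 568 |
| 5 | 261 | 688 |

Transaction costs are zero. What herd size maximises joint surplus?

2

Bargaining reaches the level where marginal profit last exceeds marginal crop damage.
That holds through level 2 (493 ≥ 299) but not at 3 (402 < 423).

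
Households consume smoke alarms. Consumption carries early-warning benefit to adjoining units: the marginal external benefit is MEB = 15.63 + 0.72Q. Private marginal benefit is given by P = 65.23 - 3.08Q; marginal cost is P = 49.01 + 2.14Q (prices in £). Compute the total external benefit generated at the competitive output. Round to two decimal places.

Market equilibrium (private): 49.01 + 2.14Q = 65.23 - 3.08Q → Q_m = 3.1073.
Total external benefit = ∫₀^{Q_m} (15.63 + 0.72Q) dQ = 15.63×3.1073 + ½×0.72×3.1073² = 52.0430.

£52.04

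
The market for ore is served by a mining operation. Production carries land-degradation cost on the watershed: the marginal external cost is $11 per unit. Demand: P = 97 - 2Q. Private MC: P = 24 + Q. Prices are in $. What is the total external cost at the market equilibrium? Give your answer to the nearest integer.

$268

Market equilibrium (private): 24 + Q = 97 - 2Q → Q_m = 24.3333.
Total external cost = MEC × Q_m = 11 × 24.3333 = 267.6663.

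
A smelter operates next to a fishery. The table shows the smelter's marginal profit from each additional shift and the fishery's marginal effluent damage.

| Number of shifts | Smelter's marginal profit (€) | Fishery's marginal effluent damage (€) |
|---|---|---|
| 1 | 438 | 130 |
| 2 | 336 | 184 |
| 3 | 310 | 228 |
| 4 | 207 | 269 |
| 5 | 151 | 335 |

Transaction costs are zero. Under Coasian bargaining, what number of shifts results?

Bargaining reaches the level where marginal profit last exceeds marginal effluent damage.
That holds through level 3 (310 ≥ 228) but not at 4 (207 < 269).

3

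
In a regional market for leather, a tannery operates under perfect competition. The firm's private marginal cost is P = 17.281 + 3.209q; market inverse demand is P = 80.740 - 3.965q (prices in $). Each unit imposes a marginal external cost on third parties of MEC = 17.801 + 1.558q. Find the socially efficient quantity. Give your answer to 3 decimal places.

Social marginal cost = private MC + MEC = 35.082 + 4.767q.
Set SMC = demand: 35.082 + 4.767q = 80.740 - 3.965q → q* = 5.2288.

q* = 5.229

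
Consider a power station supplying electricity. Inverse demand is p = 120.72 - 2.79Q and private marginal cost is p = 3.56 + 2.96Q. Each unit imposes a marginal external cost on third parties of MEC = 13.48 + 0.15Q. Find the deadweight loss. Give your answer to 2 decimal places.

Market equilibrium (private): 3.56 + 2.96Q = 120.72 - 2.79Q → Q_m = 20.3757.
Social marginal cost = private MC + MEC = 17.04 + 3.11Q.
Set SMC = demand: 17.04 + 3.11Q = 120.72 - 2.79Q → Q* = 17.5729.
The loss is the area between SMC and demand from Q* to Q_m; with linear curves that's a triangle of height MEC(Q_m).
DWL = ½ × 2.8028 × 16.5363 = 23.1740.

DWL = 23.17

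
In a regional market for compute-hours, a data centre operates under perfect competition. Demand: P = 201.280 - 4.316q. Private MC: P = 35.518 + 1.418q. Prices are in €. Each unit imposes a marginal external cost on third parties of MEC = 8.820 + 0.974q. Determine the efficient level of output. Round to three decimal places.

q* = 23.396

Social marginal cost = private MC + MEC = 44.338 + 2.392q.
Set SMC = demand: 44.338 + 2.392q = 201.280 - 4.316q → q* = 23.3962.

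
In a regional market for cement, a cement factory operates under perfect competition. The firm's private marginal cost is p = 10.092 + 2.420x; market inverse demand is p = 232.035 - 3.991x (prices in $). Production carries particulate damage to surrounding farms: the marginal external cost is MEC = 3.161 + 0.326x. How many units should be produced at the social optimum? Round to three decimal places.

x* = 32.475

Social marginal cost = private MC + MEC = 13.253 + 2.746x.
Set SMC = demand: 13.253 + 2.746x = 232.035 - 3.991x → x* = 32.4747.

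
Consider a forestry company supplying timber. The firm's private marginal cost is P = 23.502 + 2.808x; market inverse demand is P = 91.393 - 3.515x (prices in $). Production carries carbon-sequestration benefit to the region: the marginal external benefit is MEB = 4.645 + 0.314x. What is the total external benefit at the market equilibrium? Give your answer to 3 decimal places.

$67.974

Market equilibrium (private): 23.502 + 2.808x = 91.393 - 3.515x → x_m = 10.7372.
Total external benefit = ∫₀^{x_m} (4.645 + 0.314x) dx = 4.645×10.7372 + ½×0.314×10.7372² = 67.9744.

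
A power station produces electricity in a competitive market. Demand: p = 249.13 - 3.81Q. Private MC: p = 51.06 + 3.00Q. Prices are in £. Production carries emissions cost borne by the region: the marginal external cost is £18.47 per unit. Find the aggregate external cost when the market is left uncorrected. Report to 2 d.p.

Market equilibrium (private): 51.06 + 3.00Q = 249.13 - 3.81Q → Q_m = 29.0852.
Total external cost = MEC × Q_m = 18.47 × 29.0852 = 537.2036.

£537.20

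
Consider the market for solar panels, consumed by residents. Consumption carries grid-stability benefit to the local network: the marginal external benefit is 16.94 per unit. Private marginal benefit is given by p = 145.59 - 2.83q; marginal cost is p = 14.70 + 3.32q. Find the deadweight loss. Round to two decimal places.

DWL = 23.33

Market equilibrium (private): 14.70 + 3.32q = 145.59 - 2.83q → q_m = 21.2829.
Social marginal benefit = demand + MEB = 162.53 - 2.83q.
Set SMB = MC: 162.53 - 2.83q = 14.70 + 3.32q → q* = 24.0374.
Between q* and q_m the wedge SMB − MC runs linearly from 0 to MEB(q_m), so the loss is a triangle.
DWL = ½ × 2.7545 × 16.9400 = 23.3306.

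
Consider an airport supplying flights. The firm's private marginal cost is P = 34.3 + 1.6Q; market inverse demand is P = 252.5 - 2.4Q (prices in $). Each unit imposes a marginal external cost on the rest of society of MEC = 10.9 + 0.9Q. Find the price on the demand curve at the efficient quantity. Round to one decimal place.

Social marginal cost = private MC + MEC = 45.2 + 2.5Q.
Set SMC = demand: 45.2 + 2.5Q = 252.5 - 2.4Q → Q* = 42.3061.
Consumer price on the demand curve at Q*: 252.5 − 2.4×42.3061 = 150.9654.

P = $151.0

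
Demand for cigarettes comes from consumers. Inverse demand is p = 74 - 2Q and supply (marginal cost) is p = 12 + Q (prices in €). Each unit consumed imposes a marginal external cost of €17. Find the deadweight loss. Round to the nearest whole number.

DWL = €48

Market equilibrium (private): 12 + Q = 74 - 2Q → Q_m = 20.6667.
Social marginal benefit = demand − MEC = 57 - 2Q.
Set SMB = MC: 57 - 2Q = 12 + Q → Q* = 15.0000.
The loss is the area between SMB and MC from Q* to Q_m; with linear curves that's a triangle of height MEC(Q_m).
DWL = ½ × 5.6667 × 17.0000 = 48.1670.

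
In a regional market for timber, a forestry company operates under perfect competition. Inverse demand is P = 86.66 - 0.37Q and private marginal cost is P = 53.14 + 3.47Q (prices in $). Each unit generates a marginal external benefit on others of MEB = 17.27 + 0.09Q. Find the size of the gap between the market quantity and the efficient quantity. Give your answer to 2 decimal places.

4.81 units

Market equilibrium (private): 53.14 + 3.47Q = 86.66 - 0.37Q → Q_m = 8.7292.
Social marginal cost = private MC − MEB = 35.87 + 3.38Q.
Set SMC = demand: 35.87 + 3.38Q = 86.66 - 0.37Q → Q* = 13.5440.
Gap = |8.7292 − 13.5440| = 4.8148.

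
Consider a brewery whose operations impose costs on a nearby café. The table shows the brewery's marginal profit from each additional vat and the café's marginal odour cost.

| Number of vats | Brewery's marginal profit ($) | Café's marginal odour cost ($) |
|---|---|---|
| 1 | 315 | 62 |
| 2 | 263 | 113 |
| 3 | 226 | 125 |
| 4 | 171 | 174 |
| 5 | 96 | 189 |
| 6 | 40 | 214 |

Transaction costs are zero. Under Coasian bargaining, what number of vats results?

3

Bargaining reaches the level where marginal profit last exceeds marginal odour cost.
That holds through level 3 (226 ≥ 125) but not at 4 (171 < 174).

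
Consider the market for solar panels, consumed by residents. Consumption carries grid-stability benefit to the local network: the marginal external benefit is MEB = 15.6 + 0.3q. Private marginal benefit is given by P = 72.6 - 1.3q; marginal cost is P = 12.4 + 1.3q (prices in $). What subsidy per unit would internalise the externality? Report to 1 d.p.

subsidy = $25.5 per unit

Social marginal benefit = demand + MEB = 88.2 - q.
Set SMB = MC: 88.2 - q = 12.4 + 1.3q → q* = 32.9565.
The Pigouvian subsidy equals MEB at q*: 15.6 + 0.3×32.9565 = 25.4870.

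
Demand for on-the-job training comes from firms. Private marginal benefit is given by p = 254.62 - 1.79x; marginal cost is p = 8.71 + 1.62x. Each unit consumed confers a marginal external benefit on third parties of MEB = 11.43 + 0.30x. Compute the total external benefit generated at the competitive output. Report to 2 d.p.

1604.34

Market equilibrium (private): 8.71 + 1.62x = 254.62 - 1.79x → x_m = 72.1144.
Total external benefit = ∫₀^{x_m} (11.43 + 0.30x) dx = 11.43×72.1144 + ½×0.30×72.1144² = 1604.3406.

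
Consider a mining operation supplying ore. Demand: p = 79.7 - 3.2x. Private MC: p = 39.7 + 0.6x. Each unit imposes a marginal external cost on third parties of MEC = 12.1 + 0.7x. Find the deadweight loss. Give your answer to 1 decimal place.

Market equilibrium (private): 39.7 + 0.6x = 79.7 - 3.2x → x_m = 10.5263.
Social marginal cost = private MC + MEC = 51.8 + 1.3x.
Set SMC = demand: 51.8 + 1.3x = 79.7 - 3.2x → x* = 6.2000.
Between x* and x_m the wedge SMC − demand runs linearly from 0 to MEC(x_m), so the loss is a triangle.
DWL = ½ × 4.3263 × 19.4684 = 42.1131.

DWL = 42.1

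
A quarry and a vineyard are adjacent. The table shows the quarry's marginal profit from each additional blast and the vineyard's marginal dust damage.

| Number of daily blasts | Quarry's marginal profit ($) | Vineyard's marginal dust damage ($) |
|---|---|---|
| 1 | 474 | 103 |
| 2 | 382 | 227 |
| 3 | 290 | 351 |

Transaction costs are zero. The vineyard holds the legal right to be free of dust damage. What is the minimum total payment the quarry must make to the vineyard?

Efficient level: marginal profit ≥ marginal dust damage through level 2, so k* = 2.
With the vineyard holding the right, the quarry must at least compensate total damage at k*: 103 + 227 = 330.

$330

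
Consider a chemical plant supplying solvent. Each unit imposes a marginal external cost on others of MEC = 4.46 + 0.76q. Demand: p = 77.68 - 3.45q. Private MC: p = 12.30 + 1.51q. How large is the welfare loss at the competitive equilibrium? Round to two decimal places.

Market equilibrium (private): 12.30 + 1.51q = 77.68 - 3.45q → q_m = 13.1815.
Social marginal cost = private MC + MEC = 16.76 + 2.27q.
Set SMC = demand: 16.76 + 2.27q = 77.68 - 3.45q → q* = 10.6503.
The welfare-loss triangle has base |q_m − q*| and height MEC(q_m) (the vertical gap between SMC and demand is zero at q* and MEC at q_m).
DWL = ½ × 2.5312 × 14.4779 = 18.3232.

DWL = 18.32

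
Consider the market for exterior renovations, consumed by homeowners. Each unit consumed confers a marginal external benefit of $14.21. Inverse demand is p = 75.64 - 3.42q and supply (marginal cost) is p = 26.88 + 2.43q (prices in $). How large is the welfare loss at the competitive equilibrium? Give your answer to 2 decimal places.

Market equilibrium (private): 26.88 + 2.43q = 75.64 - 3.42q → q_m = 8.3350.
Social marginal benefit = demand + MEB = 89.85 - 3.42q.
Set SMB = MC: 89.85 - 3.42q = 26.88 + 2.43q → q* = 10.7641.
Height of the DWL triangle at q_m is SMB(q_m) − MC(q_m) = MEB(q_m) = 14.2100.
DWL = ½ × 2.4291 × 14.2100 = 17.2588.

DWL = $17.26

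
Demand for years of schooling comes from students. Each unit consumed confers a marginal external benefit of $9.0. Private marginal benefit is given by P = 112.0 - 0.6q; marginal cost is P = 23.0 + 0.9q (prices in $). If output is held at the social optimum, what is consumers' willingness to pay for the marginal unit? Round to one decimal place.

P = $72.8

Social marginal benefit = demand + MEB = 121.0 - 0.6q.
Set SMB = MC: 121.0 - 0.6q = 23.0 + 0.9q → q* = 65.3333.
Consumer price on the demand curve at q*: 112.0 − 0.6×65.3333 = 72.8000.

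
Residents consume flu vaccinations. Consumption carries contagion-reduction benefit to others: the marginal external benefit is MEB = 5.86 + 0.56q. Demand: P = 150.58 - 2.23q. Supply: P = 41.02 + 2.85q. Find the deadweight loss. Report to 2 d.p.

DWL = 35.59

Market equilibrium (private): 41.02 + 2.85q = 150.58 - 2.23q → q_m = 21.5669.
Social marginal benefit = demand + MEB = 156.44 - 1.67q.
Set SMB = MC: 156.44 - 1.67q = 41.02 + 2.85q → q* = 25.5354.
The loss is the area between SMB and MC from q* to q_m; with linear curves that's a triangle of height MEB(q_m).
DWL = ½ × 3.9685 × 17.9375 = 35.5925.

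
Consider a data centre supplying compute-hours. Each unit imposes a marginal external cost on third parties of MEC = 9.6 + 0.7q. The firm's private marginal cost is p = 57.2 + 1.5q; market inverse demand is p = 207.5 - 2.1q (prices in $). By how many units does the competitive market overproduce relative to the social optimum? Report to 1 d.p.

9.0 units

Market equilibrium (private): 57.2 + 1.5q = 207.5 - 2.1q → q_m = 41.7500.
Social marginal cost = private MC + MEC = 66.8 + 2.2q.
Set SMC = demand: 66.8 + 2.2q = 207.5 - 2.1q → q* = 32.7209.
Gap = |41.7500 − 32.7209| = 9.0291.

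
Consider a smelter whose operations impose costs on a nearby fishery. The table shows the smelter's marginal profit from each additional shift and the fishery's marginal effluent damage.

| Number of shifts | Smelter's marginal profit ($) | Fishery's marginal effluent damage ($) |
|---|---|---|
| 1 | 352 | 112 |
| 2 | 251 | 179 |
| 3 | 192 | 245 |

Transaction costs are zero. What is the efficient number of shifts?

Bargaining reaches the level where marginal profit last exceeds marginal effluent damage.
That holds through level 2 (251 ≥ 179) but not at 3 (192 < 245).

2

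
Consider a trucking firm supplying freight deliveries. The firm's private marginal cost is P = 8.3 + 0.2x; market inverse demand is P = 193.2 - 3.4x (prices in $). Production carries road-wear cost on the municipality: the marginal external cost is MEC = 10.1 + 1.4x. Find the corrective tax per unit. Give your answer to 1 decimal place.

Social marginal cost = private MC + MEC = 18.4 + 1.6x.
Set SMC = demand: 18.4 + 1.6x = 193.2 - 3.4x → x* = 34.9600.
The Pigouvian tax equals MEC at x*: 10.1 + 1.4×34.9600 = 59.0440.

tax = $59.0 per unit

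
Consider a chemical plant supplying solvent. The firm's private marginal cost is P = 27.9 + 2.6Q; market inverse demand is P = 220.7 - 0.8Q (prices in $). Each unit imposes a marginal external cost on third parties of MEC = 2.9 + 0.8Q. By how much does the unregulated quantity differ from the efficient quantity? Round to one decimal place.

11.5 units

Market equilibrium (private): 27.9 + 2.6Q = 220.7 - 0.8Q → Q_m = 56.7059.
Social marginal cost = private MC + MEC = 30.8 + 3.4Q.
Set SMC = demand: 30.8 + 3.4Q = 220.7 - 0.8Q → Q* = 45.2143.
Gap = |56.7059 − 45.2143| = 11.4916.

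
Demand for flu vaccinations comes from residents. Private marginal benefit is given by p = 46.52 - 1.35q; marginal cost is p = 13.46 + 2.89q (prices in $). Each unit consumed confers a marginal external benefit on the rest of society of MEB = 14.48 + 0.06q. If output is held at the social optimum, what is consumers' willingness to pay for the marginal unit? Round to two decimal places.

Social marginal benefit = demand + MEB = 61.00 - 1.29q.
Set SMB = MC: 61.00 - 1.29q = 13.46 + 2.89q → q* = 11.3732.
Consumer price on the demand curve at q*: 46.52 − 1.35×11.3732 = 31.1662.

P = $31.17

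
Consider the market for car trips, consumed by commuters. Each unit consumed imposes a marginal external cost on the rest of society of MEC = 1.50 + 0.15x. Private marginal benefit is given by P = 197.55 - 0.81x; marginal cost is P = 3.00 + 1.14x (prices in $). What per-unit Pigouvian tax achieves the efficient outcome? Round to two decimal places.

tax = $15.29 per unit

Social marginal benefit = demand − MEC = 196.05 - 0.96x.
Set SMB = MC: 196.05 - 0.96x = 3.00 + 1.14x → x* = 91.9286.
The Pigouvian tax equals MEC at x*: 1.50 + 0.15×91.9286 = 15.2893.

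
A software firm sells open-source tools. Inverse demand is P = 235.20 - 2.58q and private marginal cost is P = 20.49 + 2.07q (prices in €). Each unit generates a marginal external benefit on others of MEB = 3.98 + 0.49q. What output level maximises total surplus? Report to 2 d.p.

q* = 52.57

Social marginal cost = private MC − MEB = 16.51 + 1.58q.
Set SMC = demand: 16.51 + 1.58q = 235.20 - 2.58q → q* = 52.5697.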